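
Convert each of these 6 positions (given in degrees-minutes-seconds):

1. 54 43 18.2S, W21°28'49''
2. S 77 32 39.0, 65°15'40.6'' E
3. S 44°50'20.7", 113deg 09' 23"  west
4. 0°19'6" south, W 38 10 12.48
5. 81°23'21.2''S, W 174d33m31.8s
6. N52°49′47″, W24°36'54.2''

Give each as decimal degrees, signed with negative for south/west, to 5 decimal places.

1. -54.72172, -21.48028
2. -77.54417, 65.26128
3. -44.83908, -113.15639
4. -0.31833, -38.17013
5. -81.38922, -174.55883
6. 52.82972, -24.61506

Point 1:
  Latitude: 54 + 43/60 + 18.2/3600 = 54.721722
  S → negative
  λ: 21 + 28/60 + 49/3600 = 21.480278
  W → negative
Point 2:
  φ: 77° + 32/60 + 39/3600 = 77 + 0.533333 + 0.010833 = 77.544167
  S → negative
  λ: 15′ + 40.6″ = 15.67667′; 65 + 15.67667/60 = 65.261278
  E ⇒ keep positive
Point 3:
  φ: 44 + 50/60 + 20.7/3600 = 44.839083
  hemisphere S, so the sign is −
  Lon: 113° + 9/60 + 23/3600 = 113 + 0.150000 + 0.006389 = 113.156389
  W → negative
Point 4:
  Lat: 0 + 19/60 + 6/3600 = 0.318333
  S ⇒ negate
  Lon: 38° + 10/60 + 12.48/3600 = 38 + 0.166667 + 0.003467 = 38.170133
  W → negative
Point 5:
  Lat: 23′ + 21.2″ = 23.35333′; 81 + 23.35333/60 = 81.389222
  S → negative
  Lon: 33′ + 31.8″ = 33.53000′; 174 + 33.53000/60 = 174.558833
  hemisphere W, so the sign is −
Point 6:
  Lat: 52 + 49/60 + 47/3600 = 52.829722
  N → positive
  Lon: 36′ + 54.2″ = 36.90333′; 24 + 36.90333/60 = 24.615056
  W → negative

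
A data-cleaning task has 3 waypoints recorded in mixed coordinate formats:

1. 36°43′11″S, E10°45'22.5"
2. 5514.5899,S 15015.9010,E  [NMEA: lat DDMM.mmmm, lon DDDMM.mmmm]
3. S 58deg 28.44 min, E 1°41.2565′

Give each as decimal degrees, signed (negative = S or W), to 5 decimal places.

1. -36.71972, 10.75625
2. -55.24317, 150.26502
3. -58.47400, 1.68761

Point 1:
  Lat: 43′ + 11″ = 43.18333′; 36 + 43.18333/60 = 36.719722
  S → negative
  Lon: 10° + 45/60 + 22.5/3600 = 10 + 0.750000 + 0.006250 = 10.756250
  E → positive
Point 2:
  Lat: split at 2 digits → 55° and 14.5899′; 55 + 14.5899/60 = 55.243165
  hemisphere S, so the sign is −
  λ: split at 3 digits → 150° and 15.901′; 150 + 15.901/60 = 150.265017
  E ⇒ keep positive
Point 3:
  Latitude: 58 + 28.44/60 = 58.474000
  S → negative
  Lon: 1 + 41.2565/60 = 1.687608
  E → positive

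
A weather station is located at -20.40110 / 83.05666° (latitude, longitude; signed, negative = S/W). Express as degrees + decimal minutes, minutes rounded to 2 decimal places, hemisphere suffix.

20° 24.07′ S, 83° 3.40′ E

Latitude is negative → S; |value| = 20.401100
φ: fractional part 0.401100 → 24.0660 minutes
λ: 83° + 0.056660 × 60 = 83° 3.3996′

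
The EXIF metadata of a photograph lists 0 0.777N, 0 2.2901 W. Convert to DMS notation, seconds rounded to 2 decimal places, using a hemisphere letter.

Latitude: 0.77700′ → 0′ and 0.77700 × 60 = 46.6200″
λ: 2.29010′ → 2′ and 0.29010 × 60 = 17.4060″

0°00′46.62″ N, 0°02′17.41″ W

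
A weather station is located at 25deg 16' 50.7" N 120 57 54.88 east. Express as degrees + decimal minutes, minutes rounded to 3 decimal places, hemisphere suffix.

Lat: seconds/60 = 0.84500; minutes = 16 + 0.84500 = 16.84500
Longitude: 57 + 54.88/60 = 57.91467′

25° 16.845′ N, 120° 57.915′ E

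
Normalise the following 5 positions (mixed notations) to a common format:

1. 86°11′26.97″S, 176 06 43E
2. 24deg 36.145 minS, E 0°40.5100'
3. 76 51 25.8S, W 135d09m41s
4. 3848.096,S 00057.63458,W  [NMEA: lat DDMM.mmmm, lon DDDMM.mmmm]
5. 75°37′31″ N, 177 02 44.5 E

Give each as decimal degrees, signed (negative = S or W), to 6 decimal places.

Point 1:
  Lat: 86 + 11/60 + 26.97/3600 = 86.1908250
  hemisphere S, so the sign is −
  λ: 6′ + 43″ = 6.71667′; 176 + 6.71667/60 = 176.1119444
  E ⇒ keep positive
Point 2:
  φ: 36.145′ = 0.602417°; total 24.6024167
  hemisphere S, so the sign is −
  Lon: 0 + 40.51/60 = 0.6751667
  E ⇒ keep positive
Point 3:
  Latitude: 76 + 51/60 + 25.8/3600 = 76.8571667
  S ⇒ negate
  Lon: 9′ + 41″ = 9.68333′; 135 + 9.68333/60 = 135.1613889
  hemisphere W, so the sign is −
Point 4:
  Lat: split at 2 digits → 38° and 48.096′; 38 + 48.096/60 = 38.8016000
  hemisphere S, so the sign is −
  Longitude: split at 3 digits → 000° and 57.63458′; 0 + 57.63458/60 = 0.9605763
  hemisphere W, so the sign is −
Point 5:
  Latitude: 37′ + 31″ = 37.51667′; 75 + 37.51667/60 = 75.6252778
  N → positive
  Longitude: 2′ + 44.5″ = 2.74167′; 177 + 2.74167/60 = 177.0456944
  E → positive

1. -86.190825, 176.111944
2. -24.602417, 0.675167
3. -76.857167, -135.161389
4. -38.801600, -0.960576
5. 75.625278, 177.045694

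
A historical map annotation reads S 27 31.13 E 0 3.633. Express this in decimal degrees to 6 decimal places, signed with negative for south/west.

φ: 31.13′ = 0.518833°; total 27.5188333
S ⇒ negate
λ: 0 + 3.633/60 = 0.0605500
E ⇒ keep positive

-27.518833, 0.060550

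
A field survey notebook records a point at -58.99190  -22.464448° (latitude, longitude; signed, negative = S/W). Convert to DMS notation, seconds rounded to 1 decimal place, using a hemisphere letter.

Latitude is negative → S; |value| = 58.991900
Lat: 0.991900 × 60 = 59.51400′ → 59′, remainder × 60 = 30.840″
Longitude is negative → W; |value| = 22.464448
Longitude: 0.464448 × 60 = 27.86688′ → 27′, remainder × 60 = 52.013″

58°59′30.8″ S, 22°27′52.0″ W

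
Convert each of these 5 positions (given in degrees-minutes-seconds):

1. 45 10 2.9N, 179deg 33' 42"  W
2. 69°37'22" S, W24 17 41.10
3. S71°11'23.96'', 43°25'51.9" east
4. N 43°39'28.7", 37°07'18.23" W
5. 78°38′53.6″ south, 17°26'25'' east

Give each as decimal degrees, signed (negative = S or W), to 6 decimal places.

Point 1:
  Lat: 10′ + 2.9″ = 10.04833′; 45 + 10.04833/60 = 45.1674722
  N ⇒ keep positive
  Longitude: 179° + 33/60 + 42/3600 = 179 + 0.550000 + 0.011667 = 179.5616667
  hemisphere W, so the sign is −
Point 2:
  φ: 37′ + 22″ = 37.36667′; 69 + 37.36667/60 = 69.6227778
  hemisphere S, so the sign is −
  λ: 24 + 17/60 + 41.1/3600 = 24.2947500
  W ⇒ negate
Point 3:
  φ: 71 + 11/60 + 23.96/3600 = 71.1899889
  S → negative
  Longitude: 43 + 25/60 + 51.9/3600 = 43.4310833
  E ⇒ keep positive
Point 4:
  φ: 43° + 39/60 + 28.7/3600 = 43 + 0.650000 + 0.007972 = 43.6579722
  N ⇒ keep positive
  Lon: 37 + 7/60 + 18.23/3600 = 37.1217306
  hemisphere W, so the sign is −
Point 5:
  φ: 78 + 38/60 + 53.6/3600 = 78.6482222
  hemisphere S, so the sign is −
  Lon: 17° + 26/60 + 25/3600 = 17 + 0.433333 + 0.006944 = 17.4402778
  E ⇒ keep positive

1. 45.167472, -179.561667
2. -69.622778, -24.294750
3. -71.189989, 43.431083
4. 43.657972, -37.121731
5. -78.648222, 17.440278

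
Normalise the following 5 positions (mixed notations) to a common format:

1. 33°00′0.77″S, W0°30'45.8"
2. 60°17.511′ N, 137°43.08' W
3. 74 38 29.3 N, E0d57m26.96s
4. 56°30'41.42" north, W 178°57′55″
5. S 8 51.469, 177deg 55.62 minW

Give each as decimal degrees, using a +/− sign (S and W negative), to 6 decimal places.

1. -33.000214, -0.512722
2. 60.291850, -137.718000
3. 74.641472, 0.957489
4. 56.511506, -178.965278
5. -8.857817, -177.927000

Point 1:
  Latitude: 33 + 0/60 + 0.77/3600 = 33.0002139
  hemisphere S, so the sign is −
  Lon: 0 + 30/60 + 45.8/3600 = 0.5127222
  hemisphere W, so the sign is −
Point 2:
  φ: 60 + 17.511/60 = 60.2918500
  N ⇒ keep positive
  Lon: 137 + 43.08/60 = 137.7180000
  W ⇒ negate
Point 3:
  φ: 74 + 38/60 + 29.3/3600 = 74.6414722
  N ⇒ keep positive
  λ: 57′ + 26.96″ = 57.44933′; 0 + 57.44933/60 = 0.9574889
  E ⇒ keep positive
Point 4:
  Lat: 56° + 30/60 + 41.42/3600 = 56 + 0.500000 + 0.011506 = 56.5115056
  N ⇒ keep positive
  λ: 178 + 57/60 + 55/3600 = 178.9652778
  W ⇒ negate
Point 5:
  Latitude: 51.469′ = 0.857817°; total 8.8578167
  hemisphere S, so the sign is −
  Longitude: 177 + 55.62/60 = 177.9270000
  W → negative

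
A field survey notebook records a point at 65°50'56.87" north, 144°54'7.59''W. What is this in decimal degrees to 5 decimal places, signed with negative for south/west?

Latitude: 65 + 50/60 + 56.87/3600 = 65.849131
N → positive
λ: 144 + 54/60 + 7.59/3600 = 144.902108
hemisphere W, so the sign is −

65.84913, -144.90211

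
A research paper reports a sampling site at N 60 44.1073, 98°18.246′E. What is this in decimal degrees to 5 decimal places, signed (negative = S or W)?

Latitude: 44.1073′ = 0.735122°; total 60.735122
N ⇒ keep positive
Lon: 18.246′ = 0.304100°; total 98.304100
E ⇒ keep positive

60.73512, 98.30410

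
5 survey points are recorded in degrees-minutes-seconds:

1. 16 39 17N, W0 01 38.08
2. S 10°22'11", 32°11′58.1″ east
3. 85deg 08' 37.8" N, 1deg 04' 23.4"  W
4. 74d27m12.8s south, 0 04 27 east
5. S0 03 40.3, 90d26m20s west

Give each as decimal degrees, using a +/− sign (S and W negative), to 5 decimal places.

Point 1:
  Lat: 16° + 39/60 + 17/3600 = 16 + 0.650000 + 0.004722 = 16.654722
  N ⇒ keep positive
  Lon: 0 + 1/60 + 38.08/3600 = 0.027244
  W ⇒ negate
Point 2:
  φ: 10 + 22/60 + 11/3600 = 10.369722
  S ⇒ negate
  Lon: 32 + 11/60 + 58.1/3600 = 32.199472
  E → positive
Point 3:
  Latitude: 8′ + 37.8″ = 8.63000′; 85 + 8.63000/60 = 85.143833
  N ⇒ keep positive
  λ: 4′ + 23.4″ = 4.39000′; 1 + 4.39000/60 = 1.073167
  hemisphere W, so the sign is −
Point 4:
  φ: 27′ + 12.8″ = 27.21333′; 74 + 27.21333/60 = 74.453556
  S ⇒ negate
  λ: 0 + 4/60 + 27/3600 = 0.074167
  E → positive
Point 5:
  Latitude: 3′ + 40.3″ = 3.67167′; 0 + 3.67167/60 = 0.061194
  S ⇒ negate
  Lon: 90° + 26/60 + 20/3600 = 90 + 0.433333 + 0.005556 = 90.438889
  W → negative

1. 16.65472, -0.02724
2. -10.36972, 32.19947
3. 85.14383, -1.07317
4. -74.45356, 0.07417
5. -0.06119, -90.43889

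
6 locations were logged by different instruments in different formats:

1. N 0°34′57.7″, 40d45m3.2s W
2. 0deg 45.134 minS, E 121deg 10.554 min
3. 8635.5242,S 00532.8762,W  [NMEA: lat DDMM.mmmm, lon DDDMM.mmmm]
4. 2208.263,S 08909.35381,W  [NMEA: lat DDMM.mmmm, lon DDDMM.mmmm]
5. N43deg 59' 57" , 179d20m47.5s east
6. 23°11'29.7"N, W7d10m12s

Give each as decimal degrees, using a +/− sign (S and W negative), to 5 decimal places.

1. 0.58269, -40.75089
2. -0.75223, 121.17590
3. -86.59207, -5.54794
4. -22.13772, -89.15590
5. 43.99917, 179.34653
6. 23.19158, -7.17000

Point 1:
  Latitude: 0° + 34/60 + 57.7/3600 = 0 + 0.566667 + 0.016028 = 0.582694
  N ⇒ keep positive
  Lon: 45′ + 3.2″ = 45.05333′; 40 + 45.05333/60 = 40.750889
  W → negative
Point 2:
  Latitude: 45.134′ = 0.752233°; total 0.752233
  S ⇒ negate
  Longitude: 121 + 10.554/60 = 121.175900
  E → positive
Point 3:
  φ: degrees = first 2 digits = 86, minutes = 35.5242; 86 + 35.5242/60 = 86.592070
  S ⇒ negate
  λ: split at 3 digits → 005° and 32.8762′; 5 + 32.8762/60 = 5.547937
  hemisphere W, so the sign is −
Point 4:
  φ: split at 2 digits → 22° and 8.263′; 22 + 8.263/60 = 22.137717
  S ⇒ negate
  λ: split at 3 digits → 089° and 9.35381′; 89 + 9.35381/60 = 89.155897
  W → negative
Point 5:
  φ: 43 + 59/60 + 57/3600 = 43.999167
  N → positive
  λ: 179° + 20/60 + 47.5/3600 = 179 + 0.333333 + 0.013194 = 179.346528
  E ⇒ keep positive
Point 6:
  φ: 11′ + 29.7″ = 11.49500′; 23 + 11.49500/60 = 23.191583
  N ⇒ keep positive
  Lon: 7 + 10/60 + 12/3600 = 7.170000
  W ⇒ negate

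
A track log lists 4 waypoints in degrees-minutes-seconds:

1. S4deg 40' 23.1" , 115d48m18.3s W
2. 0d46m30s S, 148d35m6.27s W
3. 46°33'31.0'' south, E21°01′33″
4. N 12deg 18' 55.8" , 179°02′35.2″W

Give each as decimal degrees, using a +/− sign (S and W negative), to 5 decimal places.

1. -4.67308, -115.80508
2. -0.77500, -148.58508
3. -46.55861, 21.02583
4. 12.31550, -179.04311

Point 1:
  Latitude: 4° + 40/60 + 23.1/3600 = 4 + 0.666667 + 0.006417 = 4.673083
  hemisphere S, so the sign is −
  Longitude: 115° + 48/60 + 18.3/3600 = 115 + 0.800000 + 0.005083 = 115.805083
  hemisphere W, so the sign is −
Point 2:
  φ: 46′ + 30″ = 46.50000′; 0 + 46.50000/60 = 0.775000
  S → negative
  Longitude: 35′ + 6.27″ = 35.10450′; 148 + 35.10450/60 = 148.585075
  hemisphere W, so the sign is −
Point 3:
  Lat: 33′ + 31″ = 33.51667′; 46 + 33.51667/60 = 46.558611
  S ⇒ negate
  Longitude: 21° + 1/60 + 33/3600 = 21 + 0.016667 + 0.009167 = 21.025833
  E → positive
Point 4:
  Latitude: 12 + 18/60 + 55.8/3600 = 12.315500
  N → positive
  λ: 179 + 2/60 + 35.2/3600 = 179.043111
  W → negative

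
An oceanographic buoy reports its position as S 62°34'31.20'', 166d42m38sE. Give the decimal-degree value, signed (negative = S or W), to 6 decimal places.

Lat: 62 + 34/60 + 31.2/3600 = 62.5753333
hemisphere S, so the sign is −
Lon: 166 + 42/60 + 38/3600 = 166.7105556
E ⇒ keep positive

-62.575333, 166.710556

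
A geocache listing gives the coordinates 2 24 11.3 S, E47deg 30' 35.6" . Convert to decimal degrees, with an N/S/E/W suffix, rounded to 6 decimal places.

2.403139° S, 47.509889° E

Latitude: 2° + 24/60 + 11.3/3600 = 2 + 0.400000 + 0.003139 = 2.4031389
Lon: 47 + 30/60 + 35.6/3600 = 47.5098889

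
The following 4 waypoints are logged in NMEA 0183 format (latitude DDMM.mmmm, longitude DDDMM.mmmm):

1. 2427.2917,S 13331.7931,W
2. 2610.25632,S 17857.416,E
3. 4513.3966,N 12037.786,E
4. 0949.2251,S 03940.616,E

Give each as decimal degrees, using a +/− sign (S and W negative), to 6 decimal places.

1. -24.454862, -133.529885
2. -26.170939, 178.956933
3. 45.223277, 120.629767
4. -9.820418, 39.676933

Point 1:
  Lat: split at 2 digits → 24° and 27.2917′; 24 + 27.2917/60 = 24.4548617
  S ⇒ negate
  Lon: split at 3 digits → 133° and 31.7931′; 133 + 31.7931/60 = 133.5298850
  W ⇒ negate
Point 2:
  Latitude: split at 2 digits → 26° and 10.25632′; 26 + 10.25632/60 = 26.1709387
  S ⇒ negate
  λ: split at 3 digits → 178° and 57.416′; 178 + 57.416/60 = 178.9569333
  E → positive
Point 3:
  φ: degrees = first 2 digits = 45, minutes = 13.3966; 45 + 13.3966/60 = 45.2232767
  N → positive
  Longitude: split at 3 digits → 120° and 37.786′; 120 + 37.786/60 = 120.6297667
  E ⇒ keep positive
Point 4:
  Lat: degrees = first 2 digits = 9, minutes = 49.2251; 9 + 49.2251/60 = 9.8204183
  S → negative
  Longitude: degrees = first 3 digits = 39, minutes = 40.616; 39 + 40.616/60 = 39.6769333
  E → positive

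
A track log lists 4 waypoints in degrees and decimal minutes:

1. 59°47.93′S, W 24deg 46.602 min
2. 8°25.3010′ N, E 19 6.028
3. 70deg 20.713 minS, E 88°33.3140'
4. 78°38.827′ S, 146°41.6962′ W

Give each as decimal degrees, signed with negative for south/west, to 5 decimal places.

1. -59.79883, -24.77670
2. 8.42168, 19.10047
3. -70.34522, 88.55523
4. -78.64712, -146.69494

Point 1:
  φ: 59 + 47.93/60 = 59.798833
  S ⇒ negate
  λ: 24 + 46.602/60 = 24.776700
  W → negative
Point 2:
  Lat: 25.301′ = 0.421683°; total 8.421683
  N ⇒ keep positive
  Longitude: 6.028′ = 0.100467°; total 19.100467
  E ⇒ keep positive
Point 3:
  Latitude: 20.713′ = 0.345217°; total 70.345217
  S → negative
  λ: 88 + 33.314/60 = 88.555233
  E ⇒ keep positive
Point 4:
  Latitude: 38.827′ = 0.647117°; total 78.647117
  hemisphere S, so the sign is −
  λ: 146 + 41.6962/60 = 146.694937
  W → negative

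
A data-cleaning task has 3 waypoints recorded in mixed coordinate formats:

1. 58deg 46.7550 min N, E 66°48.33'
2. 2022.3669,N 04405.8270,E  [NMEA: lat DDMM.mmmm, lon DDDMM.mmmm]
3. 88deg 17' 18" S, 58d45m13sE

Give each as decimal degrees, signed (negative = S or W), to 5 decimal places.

1. 58.77925, 66.80550
2. 20.37278, 44.09712
3. -88.28833, 58.75361

Point 1:
  Lat: 58 + 46.755/60 = 58.779250
  N → positive
  λ: 48.33′ = 0.805500°; total 66.805500
  E ⇒ keep positive
Point 2:
  Lat: split at 2 digits → 20° and 22.3669′; 20 + 22.3669/60 = 20.372782
  N ⇒ keep positive
  Lon: degrees = first 3 digits = 44, minutes = 5.827; 44 + 5.827/60 = 44.097117
  E → positive
Point 3:
  φ: 88 + 17/60 + 18/3600 = 88.288333
  S → negative
  Lon: 58 + 45/60 + 13/3600 = 58.753611
  E → positive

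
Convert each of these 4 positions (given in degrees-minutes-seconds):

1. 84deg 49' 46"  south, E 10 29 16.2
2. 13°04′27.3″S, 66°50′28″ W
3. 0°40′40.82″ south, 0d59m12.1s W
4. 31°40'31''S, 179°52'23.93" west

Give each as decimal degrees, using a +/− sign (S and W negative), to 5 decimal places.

1. -84.82944, 10.48783
2. -13.07425, -66.84111
3. -0.67801, -0.98669
4. -31.67528, -179.87331

Point 1:
  Lat: 84° + 49/60 + 46/3600 = 84 + 0.816667 + 0.012778 = 84.829444
  S ⇒ negate
  Lon: 10 + 29/60 + 16.2/3600 = 10.487833
  E → positive
Point 2:
  Latitude: 4′ + 27.3″ = 4.45500′; 13 + 4.45500/60 = 13.074250
  hemisphere S, so the sign is −
  Longitude: 66 + 50/60 + 28/3600 = 66.841111
  W → negative
Point 3:
  Lat: 0° + 40/60 + 40.82/3600 = 0 + 0.666667 + 0.011339 = 0.678006
  S ⇒ negate
  Lon: 0 + 59/60 + 12.1/3600 = 0.986694
  W → negative
Point 4:
  Lat: 31 + 40/60 + 31/3600 = 31.675278
  S ⇒ negate
  λ: 179 + 52/60 + 23.93/3600 = 179.873314
  hemisphere W, so the sign is −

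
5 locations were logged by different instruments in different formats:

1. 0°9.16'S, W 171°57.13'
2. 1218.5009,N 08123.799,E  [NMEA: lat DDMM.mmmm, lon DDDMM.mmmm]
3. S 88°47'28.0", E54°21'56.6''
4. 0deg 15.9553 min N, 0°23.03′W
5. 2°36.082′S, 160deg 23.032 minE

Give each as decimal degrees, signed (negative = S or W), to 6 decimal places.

1. -0.152667, -171.952167
2. 12.308348, 81.396650
3. -88.791111, 54.365722
4. 0.265922, -0.383833
5. -2.601367, 160.383867

Point 1:
  Lat: 0 + 9.16/60 = 0.1526667
  hemisphere S, so the sign is −
  λ: 57.13′ = 0.952167°; total 171.9521667
  hemisphere W, so the sign is −
Point 2:
  Latitude: degrees = first 2 digits = 12, minutes = 18.5009; 12 + 18.5009/60 = 12.3083483
  N → positive
  Longitude: degrees = first 3 digits = 81, minutes = 23.799; 81 + 23.799/60 = 81.3966500
  E ⇒ keep positive
Point 3:
  Lat: 47′ + 28″ = 47.46667′; 88 + 47.46667/60 = 88.7911111
  hemisphere S, so the sign is −
  Longitude: 21′ + 56.6″ = 21.94333′; 54 + 21.94333/60 = 54.3657222
  E ⇒ keep positive
Point 4:
  φ: 0 + 15.9553/60 = 0.2659217
  N ⇒ keep positive
  Lon: 23.03′ = 0.383833°; total 0.3838333
  W ⇒ negate
Point 5:
  φ: 36.082′ = 0.601367°; total 2.6013667
  S ⇒ negate
  Longitude: 160 + 23.032/60 = 160.3838667
  E ⇒ keep positive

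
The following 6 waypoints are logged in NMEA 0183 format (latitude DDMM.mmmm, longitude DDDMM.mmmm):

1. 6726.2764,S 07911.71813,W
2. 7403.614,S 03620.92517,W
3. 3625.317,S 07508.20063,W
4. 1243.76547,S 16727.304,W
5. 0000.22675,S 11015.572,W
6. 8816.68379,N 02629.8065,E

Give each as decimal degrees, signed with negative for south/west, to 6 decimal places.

1. -67.437940, -79.195302
2. -74.060233, -36.348753
3. -36.421950, -75.136677
4. -12.729425, -167.455067
5. -0.003779, -110.259533
6. 88.278063, 26.496775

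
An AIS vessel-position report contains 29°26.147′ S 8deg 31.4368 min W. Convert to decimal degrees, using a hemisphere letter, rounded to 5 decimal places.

29.43578° S, 8.52395° W

Lat: 29 + 26.147/60 = 29.435783
λ: 8 + 31.4368/60 = 8.523947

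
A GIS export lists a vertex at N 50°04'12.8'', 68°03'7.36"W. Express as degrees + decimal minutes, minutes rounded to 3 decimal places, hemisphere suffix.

50° 4.213′ N, 68° 3.123′ W

Latitude: seconds/60 = 0.21333; minutes = 4 + 0.21333 = 4.21333
λ: seconds/60 = 0.12267; minutes = 3 + 0.12267 = 3.12267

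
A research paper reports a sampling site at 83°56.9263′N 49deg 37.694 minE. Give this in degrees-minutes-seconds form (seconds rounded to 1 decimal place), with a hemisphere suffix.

83°56′55.6″ N, 49°37′41.6″ E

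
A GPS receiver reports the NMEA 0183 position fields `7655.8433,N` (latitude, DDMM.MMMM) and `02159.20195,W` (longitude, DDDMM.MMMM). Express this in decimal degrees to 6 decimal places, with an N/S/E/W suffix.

76.930722° N, 21.986699° W

Lat: degrees = first 2 digits = 76, minutes = 55.8433; 76 + 55.8433/60 = 76.9307217
Longitude: degrees = first 3 digits = 21, minutes = 59.20195; 21 + 59.20195/60 = 21.9866992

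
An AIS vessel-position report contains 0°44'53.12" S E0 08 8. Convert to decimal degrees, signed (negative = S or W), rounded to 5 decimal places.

Lat: 44′ + 53.12″ = 44.88533′; 0 + 44.88533/60 = 0.748089
S → negative
Lon: 0 + 8/60 + 8/3600 = 0.135556
E ⇒ keep positive

-0.74809, 0.13556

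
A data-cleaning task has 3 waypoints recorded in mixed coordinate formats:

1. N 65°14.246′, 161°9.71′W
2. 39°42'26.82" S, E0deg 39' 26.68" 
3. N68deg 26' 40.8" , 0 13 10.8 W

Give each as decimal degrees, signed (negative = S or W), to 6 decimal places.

1. 65.237433, -161.161833
2. -39.707450, 0.657411
3. 68.444667, -0.219667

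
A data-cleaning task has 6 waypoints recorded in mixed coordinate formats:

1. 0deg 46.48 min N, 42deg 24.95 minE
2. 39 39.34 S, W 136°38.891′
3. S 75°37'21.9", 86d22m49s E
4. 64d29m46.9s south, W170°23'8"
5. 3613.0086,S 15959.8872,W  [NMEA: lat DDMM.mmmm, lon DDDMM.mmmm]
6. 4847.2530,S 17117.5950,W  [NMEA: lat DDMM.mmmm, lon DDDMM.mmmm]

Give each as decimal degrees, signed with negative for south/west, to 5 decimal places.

1. 0.77467, 42.41583
2. -39.65567, -136.64818
3. -75.62275, 86.38028
4. -64.49636, -170.38556
5. -36.21681, -159.99812
6. -48.78755, -171.29325

Point 1:
  Latitude: 0 + 46.48/60 = 0.774667
  N ⇒ keep positive
  Longitude: 42 + 24.95/60 = 42.415833
  E → positive
Point 2:
  Lat: 39.34′ = 0.655667°; total 39.655667
  S → negative
  Lon: 136 + 38.891/60 = 136.648183
  W ⇒ negate
Point 3:
  Latitude: 75° + 37/60 + 21.9/3600 = 75 + 0.616667 + 0.006083 = 75.622750
  S ⇒ negate
  Lon: 86° + 22/60 + 49/3600 = 86 + 0.366667 + 0.013611 = 86.380278
  E ⇒ keep positive
Point 4:
  Lat: 29′ + 46.9″ = 29.78167′; 64 + 29.78167/60 = 64.496361
  S → negative
  Lon: 23′ + 8″ = 23.13333′; 170 + 23.13333/60 = 170.385556
  W ⇒ negate
Point 5:
  φ: degrees = first 2 digits = 36, minutes = 13.0086; 36 + 13.0086/60 = 36.216810
  S → negative
  Lon: split at 3 digits → 159° and 59.8872′; 159 + 59.8872/60 = 159.998120
  W → negative
Point 6:
  φ: split at 2 digits → 48° and 47.253′; 48 + 47.253/60 = 48.787550
  S ⇒ negate
  λ: degrees = first 3 digits = 171, minutes = 17.595; 171 + 17.595/60 = 171.293250
  W ⇒ negate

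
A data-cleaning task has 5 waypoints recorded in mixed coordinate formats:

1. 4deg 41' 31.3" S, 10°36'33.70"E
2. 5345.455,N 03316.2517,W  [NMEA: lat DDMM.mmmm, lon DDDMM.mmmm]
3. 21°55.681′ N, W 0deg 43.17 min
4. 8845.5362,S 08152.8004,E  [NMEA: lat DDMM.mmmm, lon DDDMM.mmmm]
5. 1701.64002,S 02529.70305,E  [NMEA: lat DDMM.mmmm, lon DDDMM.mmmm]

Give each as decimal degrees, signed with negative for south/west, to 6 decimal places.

1. -4.692028, 10.609361
2. 53.757583, -33.270862
3. 21.928017, -0.719500
4. -88.758937, 81.880007
5. -17.027334, 25.495051

Point 1:
  Latitude: 4° + 41/60 + 31.3/3600 = 4 + 0.683333 + 0.008694 = 4.6920278
  S → negative
  λ: 10° + 36/60 + 33.7/3600 = 10 + 0.600000 + 0.009361 = 10.6093611
  E → positive
Point 2:
  φ: split at 2 digits → 53° and 45.455′; 53 + 45.455/60 = 53.7575833
  N → positive
  Longitude: degrees = first 3 digits = 33, minutes = 16.2517; 33 + 16.2517/60 = 33.2708617
  W ⇒ negate
Point 3:
  Lat: 21 + 55.681/60 = 21.9280167
  N ⇒ keep positive
  Longitude: 43.17′ = 0.719500°; total 0.7195000
  W → negative
Point 4:
  Lat: split at 2 digits → 88° and 45.5362′; 88 + 45.5362/60 = 88.7589367
  S → negative
  Longitude: split at 3 digits → 081° and 52.8004′; 81 + 52.8004/60 = 81.8800067
  E → positive
Point 5:
  φ: degrees = first 2 digits = 17, minutes = 1.64002; 17 + 1.64002/60 = 17.0273337
  hemisphere S, so the sign is −
  λ: split at 3 digits → 025° and 29.70305′; 25 + 29.70305/60 = 25.4950508
  E ⇒ keep positive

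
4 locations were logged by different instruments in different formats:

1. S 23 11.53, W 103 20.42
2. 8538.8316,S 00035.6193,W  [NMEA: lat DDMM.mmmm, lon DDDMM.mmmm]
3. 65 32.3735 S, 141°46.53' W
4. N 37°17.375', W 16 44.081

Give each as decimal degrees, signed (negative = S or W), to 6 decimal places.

1. -23.192167, -103.340333
2. -85.647193, -0.593655
3. -65.539558, -141.775500
4. 37.289583, -16.734683

Point 1:
  φ: 23 + 11.53/60 = 23.1921667
  S ⇒ negate
  Lon: 103 + 20.42/60 = 103.3403333
  W ⇒ negate
Point 2:
  Lat: split at 2 digits → 85° and 38.8316′; 85 + 38.8316/60 = 85.6471933
  S ⇒ negate
  Longitude: degrees = first 3 digits = 0, minutes = 35.6193; 0 + 35.6193/60 = 0.5936550
  hemisphere W, so the sign is −
Point 3:
  Lat: 65 + 32.3735/60 = 65.5395583
  S ⇒ negate
  λ: 141 + 46.53/60 = 141.7755000
  W ⇒ negate
Point 4:
  φ: 37 + 17.375/60 = 37.2895833
  N ⇒ keep positive
  Longitude: 44.081′ = 0.734683°; total 16.7346833
  hemisphere W, so the sign is −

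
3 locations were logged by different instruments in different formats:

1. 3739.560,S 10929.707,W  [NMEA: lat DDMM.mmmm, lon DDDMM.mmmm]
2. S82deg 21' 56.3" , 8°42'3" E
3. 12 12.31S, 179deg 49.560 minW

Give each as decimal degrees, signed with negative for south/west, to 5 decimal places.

Point 1:
  φ: degrees = first 2 digits = 37, minutes = 39.56; 37 + 39.56/60 = 37.659333
  S ⇒ negate
  λ: split at 3 digits → 109° and 29.707′; 109 + 29.707/60 = 109.495117
  W → negative
Point 2:
  φ: 82 + 21/60 + 56.3/3600 = 82.365639
  hemisphere S, so the sign is −
  Lon: 8° + 42/60 + 3/3600 = 8 + 0.700000 + 0.000833 = 8.700833
  E ⇒ keep positive
Point 3:
  Lat: 12.31′ = 0.205167°; total 12.205167
  S → negative
  Longitude: 49.56′ = 0.826000°; total 179.826000
  W → negative

1. -37.65933, -109.49512
2. -82.36564, 8.70083
3. -12.20517, -179.82600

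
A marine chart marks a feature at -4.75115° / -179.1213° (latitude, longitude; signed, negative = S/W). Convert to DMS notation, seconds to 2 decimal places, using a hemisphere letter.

Latitude is negative → S; |value| = 4.751150
φ: 0.751150° → 45.06900′; 0.06900 × 60 = 4.1400″
Longitude is negative → W; |value| = 179.121300
Longitude: 0.121300 × 60 = 7.27800′ → 7′, remainder × 60 = 16.6800″

4°45′4.14″ S, 179°07′16.68″ W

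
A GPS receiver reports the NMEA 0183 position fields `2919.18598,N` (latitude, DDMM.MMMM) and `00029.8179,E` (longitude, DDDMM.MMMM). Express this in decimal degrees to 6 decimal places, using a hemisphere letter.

Latitude: split at 2 digits → 29° and 19.18598′; 29 + 19.18598/60 = 29.3197663
Lon: split at 3 digits → 000° and 29.8179′; 0 + 29.8179/60 = 0.4969650

29.319766° N, 0.496965° E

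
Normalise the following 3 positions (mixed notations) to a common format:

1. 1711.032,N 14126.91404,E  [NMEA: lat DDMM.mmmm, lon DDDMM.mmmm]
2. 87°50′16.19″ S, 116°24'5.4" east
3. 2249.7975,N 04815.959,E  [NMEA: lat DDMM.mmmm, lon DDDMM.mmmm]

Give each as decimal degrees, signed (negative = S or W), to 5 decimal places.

Point 1:
  φ: split at 2 digits → 17° and 11.032′; 17 + 11.032/60 = 17.183867
  N ⇒ keep positive
  λ: degrees = first 3 digits = 141, minutes = 26.91404; 141 + 26.91404/60 = 141.448567
  E → positive
Point 2:
  Latitude: 87 + 50/60 + 16.19/3600 = 87.837831
  hemisphere S, so the sign is −
  Longitude: 24′ + 5.4″ = 24.09000′; 116 + 24.09000/60 = 116.401500
  E → positive
Point 3:
  Latitude: degrees = first 2 digits = 22, minutes = 49.7975; 22 + 49.7975/60 = 22.829958
  N ⇒ keep positive
  Longitude: split at 3 digits → 048° and 15.959′; 48 + 15.959/60 = 48.265983
  E ⇒ keep positive

1. 17.18387, 141.44857
2. -87.83783, 116.40150
3. 22.82996, 48.26598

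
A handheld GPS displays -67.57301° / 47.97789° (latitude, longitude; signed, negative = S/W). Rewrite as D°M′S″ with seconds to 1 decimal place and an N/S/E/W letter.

67°34′22.8″ S, 47°58′40.4″ E

Latitude is negative → S; |value| = 67.573010
Latitude: whole degrees 67; 34.38060′ → 34′ and 22.836″
Longitude: 0.977890 × 60 = 58.67340′ → 58′, remainder × 60 = 40.404″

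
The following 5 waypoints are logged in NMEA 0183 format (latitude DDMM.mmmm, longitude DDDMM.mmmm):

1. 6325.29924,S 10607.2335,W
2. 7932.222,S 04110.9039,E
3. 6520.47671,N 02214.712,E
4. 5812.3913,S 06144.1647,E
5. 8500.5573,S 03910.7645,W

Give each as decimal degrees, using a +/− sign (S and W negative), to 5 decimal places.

Point 1:
  Latitude: split at 2 digits → 63° and 25.29924′; 63 + 25.29924/60 = 63.421654
  hemisphere S, so the sign is −
  Longitude: split at 3 digits → 106° and 7.2335′; 106 + 7.2335/60 = 106.120558
  W ⇒ negate
Point 2:
  φ: degrees = first 2 digits = 79, minutes = 32.222; 79 + 32.222/60 = 79.537033
  S → negative
  λ: split at 3 digits → 041° and 10.9039′; 41 + 10.9039/60 = 41.181732
  E → positive
Point 3:
  φ: split at 2 digits → 65° and 20.47671′; 65 + 20.47671/60 = 65.341279
  N ⇒ keep positive
  Lon: degrees = first 3 digits = 22, minutes = 14.712; 22 + 14.712/60 = 22.245200
  E → positive
Point 4:
  φ: split at 2 digits → 58° and 12.3913′; 58 + 12.3913/60 = 58.206522
  hemisphere S, so the sign is −
  Longitude: degrees = first 3 digits = 61, minutes = 44.1647; 61 + 44.1647/60 = 61.736078
  E ⇒ keep positive
Point 5:
  Lat: split at 2 digits → 85° and 0.5573′; 85 + 0.5573/60 = 85.009288
  S ⇒ negate
  Lon: split at 3 digits → 039° and 10.7645′; 39 + 10.7645/60 = 39.179408
  hemisphere W, so the sign is −

1. -63.42165, -106.12056
2. -79.53703, 41.18173
3. 65.34128, 22.24520
4. -58.20652, 61.73608
5. -85.00929, -39.17941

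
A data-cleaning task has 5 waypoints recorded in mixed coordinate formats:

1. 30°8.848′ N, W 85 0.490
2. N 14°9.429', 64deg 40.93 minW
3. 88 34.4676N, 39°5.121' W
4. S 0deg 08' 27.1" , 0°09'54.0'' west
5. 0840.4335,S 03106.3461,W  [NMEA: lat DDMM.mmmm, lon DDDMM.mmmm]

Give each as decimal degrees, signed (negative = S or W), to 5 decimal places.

Point 1:
  Lat: 8.848′ = 0.147467°; total 30.147467
  N ⇒ keep positive
  λ: 0.49′ = 0.008167°; total 85.008167
  W ⇒ negate
Point 2:
  φ: 14 + 9.429/60 = 14.157150
  N → positive
  Longitude: 40.93′ = 0.682167°; total 64.682167
  W → negative
Point 3:
  φ: 88 + 34.4676/60 = 88.574460
  N ⇒ keep positive
  Lon: 39 + 5.121/60 = 39.085350
  hemisphere W, so the sign is −
Point 4:
  Lat: 0° + 8/60 + 27.1/3600 = 0 + 0.133333 + 0.007528 = 0.140861
  hemisphere S, so the sign is −
  Lon: 0° + 9/60 + 54/3600 = 0 + 0.150000 + 0.015000 = 0.165000
  hemisphere W, so the sign is −
Point 5:
  Latitude: degrees = first 2 digits = 8, minutes = 40.4335; 8 + 40.4335/60 = 8.673892
  hemisphere S, so the sign is −
  λ: split at 3 digits → 031° and 6.3461′; 31 + 6.3461/60 = 31.105768
  W ⇒ negate

1. 30.14747, -85.00817
2. 14.15715, -64.68217
3. 88.57446, -39.08535
4. -0.14086, -0.16500
5. -8.67389, -31.10577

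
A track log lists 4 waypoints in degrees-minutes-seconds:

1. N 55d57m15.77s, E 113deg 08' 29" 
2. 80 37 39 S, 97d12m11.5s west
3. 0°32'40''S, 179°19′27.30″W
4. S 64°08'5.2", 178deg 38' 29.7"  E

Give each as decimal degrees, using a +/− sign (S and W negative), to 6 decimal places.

Point 1:
  Latitude: 57′ + 15.77″ = 57.26283′; 55 + 57.26283/60 = 55.9543806
  N ⇒ keep positive
  Lon: 113° + 8/60 + 29/3600 = 113 + 0.133333 + 0.008056 = 113.1413889
  E → positive
Point 2:
  Latitude: 37′ + 39″ = 37.65000′; 80 + 37.65000/60 = 80.6275000
  hemisphere S, so the sign is −
  λ: 97 + 12/60 + 11.5/3600 = 97.2031944
  W ⇒ negate
Point 3:
  Latitude: 0° + 32/60 + 40/3600 = 0 + 0.533333 + 0.011111 = 0.5444444
  hemisphere S, so the sign is −
  λ: 179 + 19/60 + 27.3/3600 = 179.3242500
  W ⇒ negate
Point 4:
  Lat: 8′ + 5.2″ = 8.08667′; 64 + 8.08667/60 = 64.1347778
  S → negative
  λ: 178 + 38/60 + 29.7/3600 = 178.6415833
  E ⇒ keep positive

1. 55.954381, 113.141389
2. -80.627500, -97.203194
3. -0.544444, -179.324250
4. -64.134778, 178.641583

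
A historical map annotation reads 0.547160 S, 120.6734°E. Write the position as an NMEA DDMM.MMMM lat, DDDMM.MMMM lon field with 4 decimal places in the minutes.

Lat: 0° + 0.547160 × 60 = 0° 32.829600′
Longitude: minutes = (120.673400 − 120) × 60 = 40.404000

0032.8296,S / 12040.4040,E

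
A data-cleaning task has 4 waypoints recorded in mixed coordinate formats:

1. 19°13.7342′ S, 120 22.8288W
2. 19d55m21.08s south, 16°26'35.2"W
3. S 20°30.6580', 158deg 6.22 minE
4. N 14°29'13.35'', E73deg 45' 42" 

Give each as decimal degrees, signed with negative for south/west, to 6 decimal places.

1. -19.228903, -120.380480
2. -19.922522, -16.443111
3. -20.510967, 158.103667
4. 14.487042, 73.761667

Point 1:
  Latitude: 13.7342′ = 0.228903°; total 19.2289033
  S ⇒ negate
  Longitude: 120 + 22.8288/60 = 120.3804800
  hemisphere W, so the sign is −
Point 2:
  Latitude: 19 + 55/60 + 21.08/3600 = 19.9225222
  S → negative
  λ: 26′ + 35.2″ = 26.58667′; 16 + 26.58667/60 = 16.4431111
  W ⇒ negate
Point 3:
  Lat: 30.658′ = 0.510967°; total 20.5109667
  S ⇒ negate
  λ: 158 + 6.22/60 = 158.1036667
  E ⇒ keep positive
Point 4:
  Lat: 14° + 29/60 + 13.35/3600 = 14 + 0.483333 + 0.003708 = 14.4870417
  N ⇒ keep positive
  λ: 73° + 45/60 + 42/3600 = 73 + 0.750000 + 0.011667 = 73.7616667
  E ⇒ keep positive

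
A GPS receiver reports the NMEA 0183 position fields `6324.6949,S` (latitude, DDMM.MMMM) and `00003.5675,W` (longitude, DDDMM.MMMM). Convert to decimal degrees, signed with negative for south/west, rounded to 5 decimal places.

Latitude: degrees = first 2 digits = 63, minutes = 24.6949; 63 + 24.6949/60 = 63.411582
hemisphere S, so the sign is −
Lon: split at 3 digits → 000° and 3.5675′; 0 + 3.5675/60 = 0.059458
hemisphere W, so the sign is −

-63.41158, -0.05946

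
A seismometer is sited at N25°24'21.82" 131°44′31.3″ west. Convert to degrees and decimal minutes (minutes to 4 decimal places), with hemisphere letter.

25° 24.3637′ N, 131° 44.5217′ W

Lat: seconds/60 = 0.36367; minutes = 24 + 0.36367 = 24.363667
Lon: 44 + 31.3/60 = 44.521667′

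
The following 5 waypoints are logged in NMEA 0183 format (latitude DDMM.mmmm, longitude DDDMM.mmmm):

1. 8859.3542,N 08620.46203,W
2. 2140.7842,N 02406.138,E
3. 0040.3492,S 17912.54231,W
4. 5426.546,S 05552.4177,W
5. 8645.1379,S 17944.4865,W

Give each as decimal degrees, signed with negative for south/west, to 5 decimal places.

1. 88.98924, -86.34103
2. 21.67974, 24.10230
3. -0.67249, -179.20904
4. -54.44243, -55.87363
5. -86.75230, -179.74144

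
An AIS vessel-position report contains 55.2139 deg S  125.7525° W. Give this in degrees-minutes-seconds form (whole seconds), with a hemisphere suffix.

φ: whole degrees 55; 12.83400′ → 12′ and 50.04″
Longitude: 0.752500° → 45.15000′; 0.15000 × 60 = 9.00″

55°12′50″ S, 125°45′9″ W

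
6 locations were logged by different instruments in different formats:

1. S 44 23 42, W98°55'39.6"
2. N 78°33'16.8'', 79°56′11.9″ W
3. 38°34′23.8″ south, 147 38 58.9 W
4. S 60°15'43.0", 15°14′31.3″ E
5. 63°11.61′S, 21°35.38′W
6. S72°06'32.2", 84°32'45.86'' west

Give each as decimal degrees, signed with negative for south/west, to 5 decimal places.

1. -44.39500, -98.92767
2. 78.55467, -79.93664
3. -38.57328, -147.64969
4. -60.26194, 15.24203
5. -63.19350, -21.58967
6. -72.10894, -84.54607

Point 1:
  Lat: 44° + 23/60 + 42/3600 = 44 + 0.383333 + 0.011667 = 44.395000
  S → negative
  λ: 98 + 55/60 + 39.6/3600 = 98.927667
  hemisphere W, so the sign is −
Point 2:
  Lat: 33′ + 16.8″ = 33.28000′; 78 + 33.28000/60 = 78.554667
  N ⇒ keep positive
  Longitude: 79° + 56/60 + 11.9/3600 = 79 + 0.933333 + 0.003306 = 79.936639
  W ⇒ negate
Point 3:
  Latitude: 38° + 34/60 + 23.8/3600 = 38 + 0.566667 + 0.006611 = 38.573278
  S ⇒ negate
  Longitude: 38′ + 58.9″ = 38.98167′; 147 + 38.98167/60 = 147.649694
  hemisphere W, so the sign is −
Point 4:
  Latitude: 60° + 15/60 + 43/3600 = 60 + 0.250000 + 0.011944 = 60.261944
  S → negative
  Longitude: 15° + 14/60 + 31.3/3600 = 15 + 0.233333 + 0.008694 = 15.242028
  E → positive
Point 5:
  Lat: 11.61′ = 0.193500°; total 63.193500
  S → negative
  Longitude: 35.38′ = 0.589667°; total 21.589667
  hemisphere W, so the sign is −
Point 6:
  φ: 72° + 6/60 + 32.2/3600 = 72 + 0.100000 + 0.008944 = 72.108944
  hemisphere S, so the sign is −
  Lon: 84 + 32/60 + 45.86/3600 = 84.546072
  hemisphere W, so the sign is −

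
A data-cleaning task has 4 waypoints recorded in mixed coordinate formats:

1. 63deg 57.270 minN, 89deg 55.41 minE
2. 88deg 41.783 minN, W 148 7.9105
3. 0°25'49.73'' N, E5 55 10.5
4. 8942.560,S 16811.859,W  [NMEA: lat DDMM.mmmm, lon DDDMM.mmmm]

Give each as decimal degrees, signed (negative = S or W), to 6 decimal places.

1. 63.954500, 89.923500
2. 88.696383, -148.131842
3. 0.430481, 5.919583
4. -89.709333, -168.197650

Point 1:
  Latitude: 57.27′ = 0.954500°; total 63.9545000
  N → positive
  Lon: 55.41′ = 0.923500°; total 89.9235000
  E ⇒ keep positive
Point 2:
  Lat: 41.783′ = 0.696383°; total 88.6963833
  N ⇒ keep positive
  Lon: 7.9105′ = 0.131842°; total 148.1318417
  W ⇒ negate
Point 3:
  Lat: 25′ + 49.73″ = 25.82883′; 0 + 25.82883/60 = 0.4304806
  N → positive
  Longitude: 5 + 55/60 + 10.5/3600 = 5.9195833
  E → positive
Point 4:
  φ: split at 2 digits → 89° and 42.56′; 89 + 42.56/60 = 89.7093333
  S ⇒ negate
  λ: degrees = first 3 digits = 168, minutes = 11.859; 168 + 11.859/60 = 168.1976500
  hemisphere W, so the sign is −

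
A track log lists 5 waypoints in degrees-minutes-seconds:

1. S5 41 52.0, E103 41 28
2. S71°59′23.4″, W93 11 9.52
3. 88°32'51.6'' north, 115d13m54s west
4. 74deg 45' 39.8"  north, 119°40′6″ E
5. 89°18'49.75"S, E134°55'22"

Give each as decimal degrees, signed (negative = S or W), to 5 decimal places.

Point 1:
  Latitude: 5° + 41/60 + 52/3600 = 5 + 0.683333 + 0.014444 = 5.697778
  hemisphere S, so the sign is −
  λ: 103° + 41/60 + 28/3600 = 103 + 0.683333 + 0.007778 = 103.691111
  E → positive
Point 2:
  Latitude: 71° + 59/60 + 23.4/3600 = 71 + 0.983333 + 0.006500 = 71.989833
  S ⇒ negate
  Longitude: 93° + 11/60 + 9.52/3600 = 93 + 0.183333 + 0.002644 = 93.185978
  hemisphere W, so the sign is −
Point 3:
  Lat: 32′ + 51.6″ = 32.86000′; 88 + 32.86000/60 = 88.547667
  N → positive
  λ: 13′ + 54″ = 13.90000′; 115 + 13.90000/60 = 115.231667
  hemisphere W, so the sign is −
Point 4:
  φ: 45′ + 39.8″ = 45.66333′; 74 + 45.66333/60 = 74.761056
  N ⇒ keep positive
  λ: 40′ + 6″ = 40.10000′; 119 + 40.10000/60 = 119.668333
  E ⇒ keep positive
Point 5:
  Latitude: 89° + 18/60 + 49.75/3600 = 89 + 0.300000 + 0.013819 = 89.313819
  hemisphere S, so the sign is −
  Longitude: 55′ + 22″ = 55.36667′; 134 + 55.36667/60 = 134.922778
  E ⇒ keep positive

1. -5.69778, 103.69111
2. -71.98983, -93.18598
3. 88.54767, -115.23167
4. 74.76106, 119.66833
5. -89.31382, 134.92278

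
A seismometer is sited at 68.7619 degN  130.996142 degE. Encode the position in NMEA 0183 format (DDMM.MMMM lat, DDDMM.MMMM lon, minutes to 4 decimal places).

6845.7140,N / 13059.7685,E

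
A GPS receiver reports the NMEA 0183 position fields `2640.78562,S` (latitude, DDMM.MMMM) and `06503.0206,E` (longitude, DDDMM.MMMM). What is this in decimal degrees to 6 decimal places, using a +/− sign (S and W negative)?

-26.679760, 65.050343

Latitude: split at 2 digits → 26° and 40.78562′; 26 + 40.78562/60 = 26.6797603
S ⇒ negate
Longitude: split at 3 digits → 065° and 3.0206′; 65 + 3.0206/60 = 65.0503433
E → positive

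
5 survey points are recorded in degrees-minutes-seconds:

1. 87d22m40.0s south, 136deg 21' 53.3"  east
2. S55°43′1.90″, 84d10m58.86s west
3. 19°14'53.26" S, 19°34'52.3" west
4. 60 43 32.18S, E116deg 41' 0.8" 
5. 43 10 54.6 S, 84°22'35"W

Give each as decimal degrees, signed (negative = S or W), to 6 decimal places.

1. -87.377778, 136.364806
2. -55.717194, -84.183017
3. -19.248128, -19.581194
4. -60.725606, 116.683556
5. -43.181833, -84.376389

Point 1:
  φ: 87° + 22/60 + 40/3600 = 87 + 0.366667 + 0.011111 = 87.3777778
  hemisphere S, so the sign is −
  Longitude: 21′ + 53.3″ = 21.88833′; 136 + 21.88833/60 = 136.3648056
  E → positive
Point 2:
  Lat: 55 + 43/60 + 1.9/3600 = 55.7171944
  S ⇒ negate
  Lon: 84 + 10/60 + 58.86/3600 = 84.1830167
  hemisphere W, so the sign is −
Point 3:
  Lat: 19° + 14/60 + 53.26/3600 = 19 + 0.233333 + 0.014794 = 19.2481278
  hemisphere S, so the sign is −
  λ: 19° + 34/60 + 52.3/3600 = 19 + 0.566667 + 0.014528 = 19.5811944
  W → negative
Point 4:
  φ: 43′ + 32.18″ = 43.53633′; 60 + 43.53633/60 = 60.7256056
  S ⇒ negate
  Lon: 116 + 41/60 + 0.8/3600 = 116.6835556
  E ⇒ keep positive
Point 5:
  Latitude: 10′ + 54.6″ = 10.91000′; 43 + 10.91000/60 = 43.1818333
  hemisphere S, so the sign is −
  Lon: 84 + 22/60 + 35/3600 = 84.3763889
  W → negative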